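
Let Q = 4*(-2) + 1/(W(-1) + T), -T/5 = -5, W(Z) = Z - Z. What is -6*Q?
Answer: 1194/25 ≈ 47.760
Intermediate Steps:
W(Z) = 0
T = 25 (T = -5*(-5) = 25)
Q = -199/25 (Q = 4*(-2) + 1/(0 + 25) = -8 + 1/25 = -199/25 ≈ -7.9600)
-6*Q = -6*(-199/25) = 1194/25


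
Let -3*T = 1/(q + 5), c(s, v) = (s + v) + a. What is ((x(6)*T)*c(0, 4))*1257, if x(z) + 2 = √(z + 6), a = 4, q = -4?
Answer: 6704 - 6704*√3 ≈ -4907.7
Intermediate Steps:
c(s, v) = 4 + s + v (c(s, v) = (s + v) + 4 = 4 + s + v)
x(z) = -2 + √(6 + z) (x(z) = -2 + √(z + 6) = -2 + √(6 + z))
T = -⅓ (T = -1/(3*(-4 + 5)) = -⅓/1 = -⅓*1 = -⅓ ≈ -0.33333)
((x(6)*T)*c(0, 4))*1257 = (((-2 + √(6 + 6))*(-⅓))*(4 + 0 + 4))*1257 = (((-2 + √12)*(-⅓))*8)*1257 = (((-2 + 2*√3)*(-⅓))*8)*1257 = ((⅔ - 2*√3/3)*8)*1257 = (16/3 - 16*√3/3)*1257 = 6704 - 6704*√3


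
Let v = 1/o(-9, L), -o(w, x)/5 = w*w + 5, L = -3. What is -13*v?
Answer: 13/430 ≈ 0.030233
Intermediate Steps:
o(w, x) = -25 - 5*w**2 (o(w, x) = -5*(w*w + 5) = -5*(w**2 + 5) = -5*(5 + w**2) = -25 - 5*w**2)
v = -1/430 (v = 1/(-25 - 5*(-9)**2) = 1/(-25 - 5*81) = 1/(-25 - 405) = 1/(-430) = -1/430 ≈ -0.0023256)
-13*v = -13*(-1/430) = 13/430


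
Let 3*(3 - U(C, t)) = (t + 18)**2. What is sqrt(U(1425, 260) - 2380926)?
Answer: I*sqrt(21660159)/3 ≈ 1551.3*I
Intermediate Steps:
U(C, t) = 3 - (18 + t)**2/3 (U(C, t) = 3 - (t + 18)**2/3 = 3 - (18 + t)**2/3)
sqrt(U(1425, 260) - 2380926) = sqrt((3 - (18 + 260)**2/3) - 2380926) = sqrt((3 - 1/3*278**2) - 2380926) = sqrt((3 - 1/3*77284) - 2380926) = sqrt((3 - 77284/3) - 2380926) = sqrt(-77275/3 - 2380926) = sqrt(-7220053/3) = I*sqrt(21660159)/3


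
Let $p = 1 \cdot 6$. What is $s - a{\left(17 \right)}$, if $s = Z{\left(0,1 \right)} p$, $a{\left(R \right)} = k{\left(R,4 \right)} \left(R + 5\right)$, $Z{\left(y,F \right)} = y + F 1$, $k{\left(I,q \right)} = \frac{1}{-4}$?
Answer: $\frac{23}{2} \approx 11.5$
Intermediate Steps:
$k{\left(I,q \right)} = - \frac{1}{4}$
$Z{\left(y,F \right)} = F + y$ ($Z{\left(y,F \right)} = y + F = F + y$)
$a{\left(R \right)} = - \frac{5}{4} - \frac{R}{4}$ ($a{\left(R \right)} = - \frac{R + 5}{4} = - \frac{5 + R}{4} = - \frac{5}{4} - \frac{R}{4}$)
$p = 6$
$s = 6$ ($s = \left(1 + 0\right) 6 = 1 \cdot 6 = 6$)
$s - a{\left(17 \right)} = 6 - \left(- \frac{5}{4} - \frac{17}{4}\right) = 6 - - \frac{11}{2} = 6 + \frac{11}{2} = \frac{23}{2}$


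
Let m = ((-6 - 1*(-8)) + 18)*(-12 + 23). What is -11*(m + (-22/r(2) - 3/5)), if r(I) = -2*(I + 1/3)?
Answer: -86284/35 ≈ -2465.3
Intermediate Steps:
r(I) = -2/3 - 2*I (r(I) = -2*(I + 1/3) = -2*(1/3 + I) = -2/3 - 2*I)
m = 220 (m = ((-6 + 8) + 18)*11 = (2 + 18)*11 = 20*11 = 220)
-11*(m + (-22/r(2) - 3/5)) = -11*(220 + (-22/(-2/3 - 2*2) - 3/5)) = -11*(220 + (-22/(-2/3 - 4) - 3*1/5)) = -11*(220 + (-22/(-14/3) - 3/5)) = -11*(220 + (-22*(-3/14) - 3/5)) = -11*(220 + (33/7 - 3/5)) = -11*(220 + 144/35) = -11*7844/35 = -86284/35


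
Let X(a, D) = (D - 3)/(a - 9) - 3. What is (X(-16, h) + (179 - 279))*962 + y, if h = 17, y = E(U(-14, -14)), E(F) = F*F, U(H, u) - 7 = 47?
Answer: -2417718/25 ≈ -96709.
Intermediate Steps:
U(H, u) = 54 (U(H, u) = 7 + 47 = 54)
E(F) = F²
y = 2916 (y = 54² = 2916)
X(a, D) = -3 + (-3 + D)/(-9 + a) (X(a, D) = (-3 + D)/(-9 + a) - 3 = -3 + (-3 + D)/(-9 + a))
(X(-16, h) + (179 - 279))*962 + y = ((24 + 17 - 3*(-16))/(-9 - 16) + (179 - 279))*962 + 2916 = ((24 + 17 + 48)/(-25) - 100)*962 + 2916 = (-1/25*89 - 100)*962 + 2916 = (-89/25 - 100)*962 + 2916 = -2589/25*962 + 2916 = -2490618/25 + 2916 = -2417718/25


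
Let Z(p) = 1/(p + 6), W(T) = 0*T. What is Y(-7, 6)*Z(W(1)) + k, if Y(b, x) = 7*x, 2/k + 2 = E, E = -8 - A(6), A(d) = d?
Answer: 55/8 ≈ 6.8750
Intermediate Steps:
W(T) = 0
Z(p) = 1/(6 + p)
E = -14 (E = -8 - 1*6 = -8 - 6 = -14)
k = -1/8 (k = 2/(-2 - 14) = 2/(-16) = 2*(-1/16) = -1/8 ≈ -0.12500)
Y(-7, 6)*Z(W(1)) + k = (7*6)/(6 + 0) - 1/8 = 42/6 - 1/8 = 42*(1/6) - 1/8 = 7 - 1/8 = 55/8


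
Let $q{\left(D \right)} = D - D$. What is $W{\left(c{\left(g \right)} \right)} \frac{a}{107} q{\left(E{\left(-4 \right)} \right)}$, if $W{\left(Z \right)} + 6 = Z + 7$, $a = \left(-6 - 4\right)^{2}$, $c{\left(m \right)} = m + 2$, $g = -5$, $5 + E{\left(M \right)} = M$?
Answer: $0$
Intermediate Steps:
$E{\left(M \right)} = -5 + M$
$c{\left(m \right)} = 2 + m$
$q{\left(D \right)} = 0$
$a = 100$ ($a = \left(-10\right)^{2} = 100$)
$W{\left(Z \right)} = 1 + Z$ ($W{\left(Z \right)} = -6 + \left(Z + 7\right) = -6 + \left(7 + Z\right) = 1 + Z$)
$W{\left(c{\left(g \right)} \right)} \frac{a}{107} q{\left(E{\left(-4 \right)} \right)} = \left(1 + \left(2 - 5\right)\right) \frac{100}{107} \cdot 0 = \left(1 - 3\right) 100 \cdot \frac{1}{107} \cdot 0 = \left(-2\right) \frac{100}{107} \cdot 0 = \left(- \frac{200}{107}\right) 0 = 0$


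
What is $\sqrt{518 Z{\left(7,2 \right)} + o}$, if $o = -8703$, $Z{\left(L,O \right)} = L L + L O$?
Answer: $3 \sqrt{2659} \approx 154.7$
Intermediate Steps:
$Z{\left(L,O \right)} = L^{2} + L O$
$\sqrt{518 Z{\left(7,2 \right)} + o} = \sqrt{518 \cdot 7 \left(7 + 2\right) - 8703} = \sqrt{518 \cdot 7 \cdot 9 - 8703} = \sqrt{518 \cdot 63 - 8703} = \sqrt{32634 - 8703} = \sqrt{23931} = 3 \sqrt{2659}$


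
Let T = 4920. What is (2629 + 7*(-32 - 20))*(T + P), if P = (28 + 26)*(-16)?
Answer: 9186840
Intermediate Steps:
P = -864 (P = 54*(-16) = -864)
(2629 + 7*(-32 - 20))*(T + P) = (2629 + 7*(-32 - 20))*(4920 - 864) = (2629 + 7*(-52))*4056 = (2629 - 364)*4056 = 2265*4056 = 9186840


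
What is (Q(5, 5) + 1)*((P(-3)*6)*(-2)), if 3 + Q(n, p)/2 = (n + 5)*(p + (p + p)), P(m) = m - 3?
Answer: 21240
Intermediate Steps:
P(m) = -3 + m
Q(n, p) = -6 + 6*p*(5 + n) (Q(n, p) = -6 + 2*((n + 5)*(p + (p + p))) = -6 + 2*((5 + n)*(p + 2*p)) = -6 + 2*((5 + n)*(3*p)) = -6 + 2*(3*p*(5 + n)) = -6 + 6*p*(5 + n))
(Q(5, 5) + 1)*((P(-3)*6)*(-2)) = ((-6 + 30*5 + 6*5*5) + 1)*(((-3 - 3)*6)*(-2)) = ((-6 + 150 + 150) + 1)*(-6*6*(-2)) = (294 + 1)*(-36*(-2)) = 295*72 = 21240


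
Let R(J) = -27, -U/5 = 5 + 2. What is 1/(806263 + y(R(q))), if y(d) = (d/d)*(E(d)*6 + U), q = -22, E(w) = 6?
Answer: 1/806264 ≈ 1.2403e-6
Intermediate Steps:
U = -35 (U = -5*(5 + 2) = -5*7 = -35)
y(d) = 1 (y(d) = (d/d)*(6*6 - 35) = 1*(36 - 35) = 1*1 = 1)
1/(806263 + y(R(q))) = 1/(806263 + 1) = 1/806264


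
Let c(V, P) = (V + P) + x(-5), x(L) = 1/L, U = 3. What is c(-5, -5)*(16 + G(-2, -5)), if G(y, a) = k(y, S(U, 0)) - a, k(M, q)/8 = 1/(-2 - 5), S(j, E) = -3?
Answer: -7089/35 ≈ -202.54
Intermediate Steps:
k(M, q) = -8/7 (k(M, q) = 8/(-2 - 5) = 8/(-7) = 8*(-⅐) = -8/7)
c(V, P) = -⅕ + P + V (c(V, P) = (V + P) + 1/(-5) = (P + V) - ⅕ = -⅕ + P + V)
G(y, a) = -8/7 - a
c(-5, -5)*(16 + G(-2, -5)) = (-⅕ - 5 - 5)*(16 + (-8/7 - 1*(-5))) = -51*(16 + (-8/7 + 5))/5 = -51*(16 + 27/7)/5 = -51/5*139/7 = -7089/35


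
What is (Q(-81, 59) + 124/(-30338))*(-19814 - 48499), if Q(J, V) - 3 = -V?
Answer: 8290524234/2167 ≈ 3.8258e+6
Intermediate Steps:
Q(J, V) = 3 - V
(Q(-81, 59) + 124/(-30338))*(-19814 - 48499) = ((3 - 1*59) + 124/(-30338))*(-19814 - 48499) = ((3 - 59) + 124*(-1/30338))*(-68313) = (-56 - 62/15169)*(-68313) = -849526/15169*(-68313) = 8290524234/2167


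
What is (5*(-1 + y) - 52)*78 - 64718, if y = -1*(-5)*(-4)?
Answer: -76964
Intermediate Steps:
y = -20 (y = 5*(-4) = -20)
(5*(-1 + y) - 52)*78 - 64718 = (5*(-1 - 20) - 52)*78 - 64718 = (5*(-21) - 52)*78 - 64718 = (-105 - 52)*78 - 64718 = -157*78 - 64718 = -12246 - 64718 = -76964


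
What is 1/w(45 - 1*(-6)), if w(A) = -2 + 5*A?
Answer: 1/253 ≈ 0.0039526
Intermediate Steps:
1/w(45 - 1*(-6)) = 1/(-2 + 5*(45 - 1*(-6))) = 1/(-2 + 5*(45 + 6)) = 1/(-2 + 5*51) = 1/(-2 + 255) = 1/253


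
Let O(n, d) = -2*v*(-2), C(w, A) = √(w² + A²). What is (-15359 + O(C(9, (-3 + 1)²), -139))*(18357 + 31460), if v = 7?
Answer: -763744427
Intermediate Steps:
C(w, A) = √(A² + w²)
O(n, d) = 28 (O(n, d) = -2*7*(-2) = -14*(-2) = 28)
(-15359 + O(C(9, (-3 + 1)²), -139))*(18357 + 31460) = (-15359 + 28)*(18357 + 31460) = -15331*49817 = -763744427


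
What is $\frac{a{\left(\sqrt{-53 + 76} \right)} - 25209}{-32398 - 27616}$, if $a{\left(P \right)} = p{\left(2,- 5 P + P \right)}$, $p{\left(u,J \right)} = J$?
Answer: $\frac{25209}{60014} + \frac{2 \sqrt{23}}{30007} \approx 0.42037$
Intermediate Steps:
$a{\left(P \right)} = - 4 P$ ($a{\left(P \right)} = - 5 P + P = - 4 P$)
$\frac{a{\left(\sqrt{-53 + 76} \right)} - 25209}{-32398 - 27616} = \frac{- 4 \sqrt{-53 + 76} - 25209}{-32398 - 27616} = \frac{- 4 \sqrt{23} - 25209}{-60014} = \left(-25209 - 4 \sqrt{23}\right) \left(- \frac{1}{60014}\right) = \frac{25209}{60014} + \frac{2 \sqrt{23}}{30007}$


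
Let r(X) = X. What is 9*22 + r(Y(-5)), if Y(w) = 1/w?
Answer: 989/5 ≈ 197.80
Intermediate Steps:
Y(w) = 1/w
9*22 + r(Y(-5)) = 9*22 + 1/(-5) = 198 - ⅕ = 989/5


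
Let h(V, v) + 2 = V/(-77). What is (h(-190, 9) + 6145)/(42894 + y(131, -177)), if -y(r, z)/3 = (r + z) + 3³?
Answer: 473201/3307227 ≈ 0.14308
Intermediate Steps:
y(r, z) = -81 - 3*r - 3*z (y(r, z) = -3*((r + z) + 3³) = -3*((r + z) + 27) = -3*(27 + r + z) = -81 - 3*r - 3*z)
h(V, v) = -2 - V/77 (h(V, v) = -2 + V/(-77) = -2 + V*(-1/77) = -2 - V/77)
(h(-190, 9) + 6145)/(42894 + y(131, -177)) = ((-2 - 1/77*(-190)) + 6145)/(42894 + (-81 - 3*131 - 3*(-177))) = ((-2 + 190/77) + 6145)/(42894 + (-81 - 393 + 531)) = (36/77 + 6145)/(42894 + 57) = (473201/77)/42951 = (473201/77)*(1/42951) = 473201/3307227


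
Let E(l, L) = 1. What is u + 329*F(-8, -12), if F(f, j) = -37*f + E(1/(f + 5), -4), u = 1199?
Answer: 98912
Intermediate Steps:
F(f, j) = 1 - 37*f (F(f, j) = -37*f + 1 = 1 - 37*f)
u + 329*F(-8, -12) = 1199 + 329*(1 - 37*(-8)) = 1199 + 329*(1 + 296) = 1199 + 329*297 = 1199 + 97713 = 98912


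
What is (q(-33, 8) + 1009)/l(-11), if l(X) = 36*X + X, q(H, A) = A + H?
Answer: -984/407 ≈ -2.4177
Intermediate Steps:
l(X) = 37*X
(q(-33, 8) + 1009)/l(-11) = ((8 - 33) + 1009)/((37*(-11))) = (-25 + 1009)/(-407) = 984*(-1/407) = -984/407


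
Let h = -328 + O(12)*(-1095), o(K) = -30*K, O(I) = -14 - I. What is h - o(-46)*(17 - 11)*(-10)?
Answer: 110942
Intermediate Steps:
h = 28142 (h = -328 + (-14 - 1*12)*(-1095) = -328 + (-14 - 12)*(-1095) = -328 - 26*(-1095) = -328 + 28470 = 28142)
h - o(-46)*(17 - 11)*(-10) = 28142 - (-30*(-46))*(17 - 11)*(-10) = 28142 - 1380*6*(-10) = 28142 - 1380*(-60) = 28142 - 1*(-82800) = 28142 + 82800 = 110942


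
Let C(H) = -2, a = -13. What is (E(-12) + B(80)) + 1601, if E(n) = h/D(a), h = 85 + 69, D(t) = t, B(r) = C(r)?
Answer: 20633/13 ≈ 1587.2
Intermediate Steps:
B(r) = -2
h = 154
E(n) = -154/13 (E(n) = 154/(-13) = 154*(-1/13) = -154/13)
(E(-12) + B(80)) + 1601 = (-154/13 - 2) + 1601 = -180/13 + 1601 = 20633/13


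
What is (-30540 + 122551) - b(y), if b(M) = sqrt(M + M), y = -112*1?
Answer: 92011 - 4*I*sqrt(14) ≈ 92011.0 - 14.967*I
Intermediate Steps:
y = -112
b(M) = sqrt(2)*sqrt(M) (b(M) = sqrt(2*M) = sqrt(2)*sqrt(M))
(-30540 + 122551) - b(y) = (-30540 + 122551) - sqrt(2)*sqrt(-112) = 92011 - sqrt(2)*4*I*sqrt(7) = 92011 - 4*I*sqrt(14)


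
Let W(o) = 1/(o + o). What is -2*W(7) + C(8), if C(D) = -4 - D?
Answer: -85/7 ≈ -12.143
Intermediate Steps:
W(o) = 1/(2*o)
-2*W(7) + C(8) = -1/7 + (-4 - 1*8) = -1/7 + (-4 - 8) = -2*1/14 - 12 = -⅐ - 12 = -85/7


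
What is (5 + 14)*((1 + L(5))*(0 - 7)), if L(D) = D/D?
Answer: -266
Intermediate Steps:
L(D) = 1
(5 + 14)*((1 + L(5))*(0 - 7)) = (5 + 14)*((1 + 1)*(0 - 7)) = 19*(2*(-7)) = 19*(-14) = -266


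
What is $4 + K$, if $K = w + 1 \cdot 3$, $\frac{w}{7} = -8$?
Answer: $-49$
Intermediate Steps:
$w = -56$ ($w = 7 \left(-8\right) = -56$)
$K = -53$ ($K = -56 + 1 \cdot 3 = -56 + 3 = -53$)
$4 + K = 4 - 53 = -49$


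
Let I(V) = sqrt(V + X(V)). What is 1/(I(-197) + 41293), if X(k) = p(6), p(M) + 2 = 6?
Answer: 41293/1705112042 - I*sqrt(193)/1705112042 ≈ 2.4217e-5 - 8.1475e-9*I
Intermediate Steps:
p(M) = 4 (p(M) = -2 + 6 = 4)
X(k) = 4
I(V) = sqrt(4 + V) (I(V) = sqrt(V + 4) = sqrt(4 + V))
1/(I(-197) + 41293) = 1/(sqrt(4 - 197) + 41293) = 1/(sqrt(-193) + 41293) = 1/(I*sqrt(193) + 41293) = 1/(41293 + I*sqrt(193))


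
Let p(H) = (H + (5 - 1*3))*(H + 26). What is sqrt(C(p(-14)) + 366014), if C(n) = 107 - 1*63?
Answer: sqrt(366058) ≈ 605.03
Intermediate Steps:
p(H) = (2 + H)*(26 + H) (p(H) = (H + (5 - 3))*(26 + H) = (H + 2)*(26 + H) = (2 + H)*(26 + H))
C(n) = 44 (C(n) = 107 - 63 = 44)
sqrt(C(p(-14)) + 366014) = sqrt(44 + 366014) = sqrt(366058)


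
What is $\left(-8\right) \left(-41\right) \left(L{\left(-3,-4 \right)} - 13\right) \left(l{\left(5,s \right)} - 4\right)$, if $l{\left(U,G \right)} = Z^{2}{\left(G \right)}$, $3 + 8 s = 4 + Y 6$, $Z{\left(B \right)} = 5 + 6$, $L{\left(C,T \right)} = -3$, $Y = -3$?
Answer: $-614016$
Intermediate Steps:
$Z{\left(B \right)} = 11$
$s = - \frac{17}{8}$ ($s = - \frac{3}{8} + \frac{4 - 18}{8} = - \frac{3}{8} + \frac{1}{8} \left(-14\right) = - \frac{3}{8} - \frac{7}{4} = - \frac{17}{8} \approx -2.125$)
$l{\left(U,G \right)} = 121$ ($l{\left(U,G \right)} = 11^{2} = 121$)
$\left(-8\right) \left(-41\right) \left(L{\left(-3,-4 \right)} - 13\right) \left(l{\left(5,s \right)} - 4\right) = \left(-8\right) \left(-41\right) \left(-3 - 13\right) \left(121 - 4\right) = 328 \left(\left(-16\right) 117\right) = 328 \left(-1872\right) = -614016$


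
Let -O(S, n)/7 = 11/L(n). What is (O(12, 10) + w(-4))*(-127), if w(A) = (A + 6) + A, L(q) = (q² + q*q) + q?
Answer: 9017/30 ≈ 300.57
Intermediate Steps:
L(q) = q + 2*q² (L(q) = (q² + q²) + q = 2*q² + q = q + 2*q²)
w(A) = 6 + 2*A (w(A) = (6 + A) + A = 6 + 2*A)
O(S, n) = -77/(n*(1 + 2*n))
(O(12, 10) + w(-4))*(-127) = (-77/(10*(1 + 2*10)) + (6 + 2*(-4)))*(-127) = (-77*⅒/(1 + 20) + (6 - 8))*(-127) = (-77*⅒/21 - 2)*(-127) = (-77*⅒*1/21 - 2)*(-127) = (-11/30 - 2)*(-127) = -71/30*(-127) = 9017/30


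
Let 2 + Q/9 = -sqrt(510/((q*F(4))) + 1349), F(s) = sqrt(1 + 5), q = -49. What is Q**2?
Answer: 81*(14 + sqrt(66101 - 85*sqrt(6)))**2/49 ≈ 1.2113e+5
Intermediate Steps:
F(s) = sqrt(6)
Q = -18 - 9*sqrt(1349 - 85*sqrt(6)/49) (Q = -18 + 9*(-sqrt(510/((-49*sqrt(6))) + 1349)) = -18 + 9*(-sqrt(510*(-sqrt(6)/294) + 1349)) = -18 + 9*(-sqrt(-85*sqrt(6)/49 + 1349)) = -18 + 9*(-sqrt(1349 - 85*sqrt(6)/49)) = -18 - 9*sqrt(1349 - 85*sqrt(6)/49) ≈ -348.04)
Q**2 = (-18 - 9*sqrt(66101 - 85*sqrt(6))/7)**2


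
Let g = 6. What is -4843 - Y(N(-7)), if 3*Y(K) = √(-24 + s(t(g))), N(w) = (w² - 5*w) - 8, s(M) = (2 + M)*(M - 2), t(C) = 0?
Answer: -4843 - 2*I*√7/3 ≈ -4843.0 - 1.7638*I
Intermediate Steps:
s(M) = (-2 + M)*(2 + M) (s(M) = (2 + M)*(-2 + M) = (-2 + M)*(2 + M))
N(w) = -8 + w² - 5*w
Y(K) = 2*I*√7/3 (Y(K) = √(-24 + (-4 + 0²))/3 = √(-24 + (-4 + 0))/3 = √(-24 - 4)/3 = √(-28)/3 = (2*I*√7)/3 = 2*I*√7/3)
-4843 - Y(N(-7)) = -4843 - 2*I*√7/3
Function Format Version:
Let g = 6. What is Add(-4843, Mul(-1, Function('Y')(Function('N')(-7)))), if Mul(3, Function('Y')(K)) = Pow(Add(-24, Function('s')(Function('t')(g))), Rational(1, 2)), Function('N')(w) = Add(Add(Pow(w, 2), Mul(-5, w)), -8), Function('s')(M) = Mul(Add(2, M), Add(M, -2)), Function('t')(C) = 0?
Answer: Add(-4843, Mul(Rational(-2, 3), I, Pow(7, Rational(1, 2)))) ≈ Add(-4843.0, Mul(-1.7638, I))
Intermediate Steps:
Function('s')(M) = Mul(Add(-2, M), Add(2, M)) (Function('s')(M) = Mul(Add(2, M), Add(-2, M)) = Mul(Add(-2, M), Add(2, M)))
Function('N')(w) = Add(-8, Pow(w, 2), Mul(-5, w))
Function('Y')(K) = Mul(Rational(2, 3), I, Pow(7, Rational(1, 2))) (Function('Y')(K) = Mul(Rational(1, 3), Pow(Add(-24, Add(-4, Pow(0, 2))), Rational(1, 2))) = Mul(Rational(1, 3), Pow(Add(-24, Add(-4, 0)), Rational(1, 2))) = Mul(Rational(1, 3), Pow(Add(-24, -4), Rational(1, 2))) = Mul(Rational(1, 3), Pow(-28, Rational(1, 2))) = Mul(Rational(1, 3), Mul(2, I, Pow(7, Rational(1, 2)))) = Mul(Rational(2, 3), I, Pow(7, Rational(1, 2))))
Add(-4843, Mul(-1, Function('Y')(Function('N')(-7)))) = Add(-4843, Mul(-1, Mul(Rational(2, 3), I, Pow(7, Rational(1, 2))))) = Add(-4843, Mul(Rational(-2, 3), I, Pow(7, Rational(1, 2))))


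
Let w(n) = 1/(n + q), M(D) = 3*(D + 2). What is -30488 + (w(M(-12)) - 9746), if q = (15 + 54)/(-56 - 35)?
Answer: -112615057/2799 ≈ -40234.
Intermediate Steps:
q = -69/91 (q = 69/(-91) = 69*(-1/91) = -69/91 ≈ -0.75824)
M(D) = 6 + 3*D (M(D) = 3*(2 + D) = 6 + 3*D)
w(n) = 1/(-69/91 + n) (w(n) = 1/(n - 69/91) = 1/(-69/91 + n))
-30488 + (w(M(-12)) - 9746) = -30488 + (91/(-69 + 91*(6 + 3*(-12))) - 9746) = -30488 + (91/(-69 + 91*(6 - 36)) - 9746) = -30488 + (91/(-69 + 91*(-30)) - 9746) = -30488 + (91/(-69 - 2730) - 9746) = -30488 + (91/(-2799) - 9746) = -30488 + (91*(-1/2799) - 9746) = -30488 + (-91/2799 - 9746) = -30488 - 27279145/2799 = -112615057/2799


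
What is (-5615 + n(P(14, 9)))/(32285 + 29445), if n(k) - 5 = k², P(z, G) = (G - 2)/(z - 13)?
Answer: -5561/61730 ≈ -0.090086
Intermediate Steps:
P(z, G) = (-2 + G)/(-13 + z)
n(k) = 5 + k²
(-5615 + n(P(14, 9)))/(32285 + 29445) = (-5615 + (5 + ((-2 + 9)/(-13 + 14))²))/(32285 + 29445) = (-5615 + (5 + (7/1)²))/61730 = (-5615 + (5 + (1*7)²))*(1/61730) = (-5615 + (5 + 7²))*(1/61730) = (-5615 + (5 + 49))*(1/61730) = (-5615 + 54)*(1/61730) = -5561*1/61730 = -5561/61730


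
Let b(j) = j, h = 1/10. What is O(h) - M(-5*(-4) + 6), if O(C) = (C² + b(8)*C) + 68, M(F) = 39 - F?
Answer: 5581/100 ≈ 55.810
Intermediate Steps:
h = ⅒ ≈ 0.10000
O(C) = 68 + C² + 8*C (O(C) = (C² + 8*C) + 68 = 68 + C² + 8*C)
O(h) - M(-5*(-4) + 6) = (68 + (⅒)² + 8*(⅒)) - (39 - (-5*(-4) + 6)) = (68 + 1/100 + ⅘) - (39 - (20 + 6)) = 6881/100 - (39 - 1*26) = 6881/100 - (39 - 26) = 6881/100 - 1*13 = 6881/100 - 13 = 5581/100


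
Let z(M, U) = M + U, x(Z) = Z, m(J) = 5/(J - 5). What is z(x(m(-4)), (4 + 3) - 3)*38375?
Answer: 1189625/9 ≈ 1.3218e+5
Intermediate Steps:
m(J) = 5/(-5 + J)
z(x(m(-4)), (4 + 3) - 3)*38375 = (5/(-5 - 4) + ((4 + 3) - 3))*38375 = (5/(-9) + (7 - 3))*38375 = (5*(-⅑) + 4)*38375 = (-5/9 + 4)*38375 = (31/9)*38375 = 1189625/9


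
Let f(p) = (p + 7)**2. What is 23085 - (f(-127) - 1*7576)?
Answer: 16261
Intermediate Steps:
f(p) = (7 + p)**2
23085 - (f(-127) - 1*7576) = 23085 - ((7 - 127)**2 - 1*7576) = 23085 - ((-120)**2 - 7576) = 23085 - (14400 - 7576) = 23085 - 1*6824 = 23085 - 6824 = 16261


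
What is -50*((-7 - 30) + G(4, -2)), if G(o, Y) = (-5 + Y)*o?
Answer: 3250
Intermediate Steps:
G(o, Y) = o*(-5 + Y)
-50*((-7 - 30) + G(4, -2)) = -50*((-7 - 30) + 4*(-5 - 2)) = -50*(-37 + 4*(-7)) = -50*(-37 - 28) = -50*(-65) = 3250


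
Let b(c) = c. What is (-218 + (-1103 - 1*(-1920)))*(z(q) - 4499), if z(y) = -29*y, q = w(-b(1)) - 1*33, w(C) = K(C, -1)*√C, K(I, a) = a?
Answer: -2121658 + 17371*I ≈ -2.1217e+6 + 17371.0*I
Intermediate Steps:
w(C) = -√C
q = -33 - I (q = -√(-1*1) - 1*33 = -√(-1) - 33 = -I - 33 = -33 - I ≈ -33.0 - 1.0*I)
(-218 + (-1103 - 1*(-1920)))*(z(q) - 4499) = (-218 + (-1103 - 1*(-1920)))*(-29*(-33 - I) - 4499) = (-218 + (-1103 + 1920))*((957 + 29*I) - 4499) = (-218 + 817)*(-3542 + 29*I) = 599*(-3542 + 29*I) = -2121658 + 17371*I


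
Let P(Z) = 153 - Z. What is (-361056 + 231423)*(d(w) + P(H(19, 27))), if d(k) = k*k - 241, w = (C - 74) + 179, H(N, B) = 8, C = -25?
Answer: -817206432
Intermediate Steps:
w = 80 (w = (-25 - 74) + 179 = -99 + 179 = 80)
d(k) = -241 + k² (d(k) = k² - 241 = -241 + k²)
(-361056 + 231423)*(d(w) + P(H(19, 27))) = (-361056 + 231423)*((-241 + 80²) + (153 - 1*8)) = -129633*((-241 + 6400) + (153 - 8)) = -129633*(6159 + 145) = -129633*6304 = -817206432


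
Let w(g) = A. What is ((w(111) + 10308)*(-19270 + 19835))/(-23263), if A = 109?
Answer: -5885605/23263 ≈ -253.00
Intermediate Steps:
w(g) = 109
((w(111) + 10308)*(-19270 + 19835))/(-23263) = ((109 + 10308)*(-19270 + 19835))/(-23263) = (10417*565)*(-1/23263) = 5885605*(-1/23263) = -5885605/23263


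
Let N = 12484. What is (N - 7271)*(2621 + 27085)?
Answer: 154857378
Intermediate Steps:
(N - 7271)*(2621 + 27085) = (12484 - 7271)*(2621 + 27085) = 5213*29706 = 154857378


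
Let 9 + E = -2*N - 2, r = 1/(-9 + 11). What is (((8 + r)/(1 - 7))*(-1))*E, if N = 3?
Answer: -289/12 ≈ -24.083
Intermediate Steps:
r = ½ (r = 1/2 = ½ ≈ 0.50000)
E = -17 (E = -9 + (-2*3 - 2) = -9 + (-6 - 2) = -9 - 8 = -17)
(((8 + r)/(1 - 7))*(-1))*E = (((8 + ½)/(1 - 7))*(-1))*(-17) = (((17/2)/(-6))*(-1))*(-17) = (((17/2)*(-⅙))*(-1))*(-17) = -17/12*(-1)*(-17) = (17/12)*(-17) = -289/12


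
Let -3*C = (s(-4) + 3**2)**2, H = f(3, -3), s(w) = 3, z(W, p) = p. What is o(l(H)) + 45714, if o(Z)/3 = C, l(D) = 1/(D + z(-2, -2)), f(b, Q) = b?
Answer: 45570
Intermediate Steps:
H = 3
C = -48 (C = -(3 + 3**2)**2/3 = -(3 + 9)**2/3 = -1/3*12**2 = -1/3*144 = -48)
l(D) = 1/(-2 + D) (l(D) = 1/(D - 2) = 1/(-2 + D))
o(Z) = -144 (o(Z) = 3*(-48) = -144)
o(l(H)) + 45714 = -144 + 45714 = 45570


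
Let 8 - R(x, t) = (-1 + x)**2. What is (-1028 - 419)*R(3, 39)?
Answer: -5788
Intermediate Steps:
R(x, t) = 8 - (-1 + x)**2
(-1028 - 419)*R(3, 39) = (-1028 - 419)*(8 - (-1 + 3)**2) = -1447*(8 - 1*2**2) = -1447*(8 - 1*4) = -1447*(8 - 4) = -1447*4 = -5788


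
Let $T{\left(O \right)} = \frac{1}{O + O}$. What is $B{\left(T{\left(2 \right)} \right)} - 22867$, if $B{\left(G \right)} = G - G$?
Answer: $-22867$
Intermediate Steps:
$T{\left(O \right)} = \frac{1}{2 O}$
$B{\left(G \right)} = 0$
$B{\left(T{\left(2 \right)} \right)} - 22867 = 0 - 22867 = -22867$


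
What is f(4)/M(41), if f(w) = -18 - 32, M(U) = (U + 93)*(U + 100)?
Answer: -25/9447 ≈ -0.0026463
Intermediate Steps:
M(U) = (93 + U)*(100 + U)
f(w) = -50
f(4)/M(41) = -50/(9300 + 41**2 + 193*41) = -50/(9300 + 1681 + 7913) = -50/18894 = -50*1/18894 = -25/9447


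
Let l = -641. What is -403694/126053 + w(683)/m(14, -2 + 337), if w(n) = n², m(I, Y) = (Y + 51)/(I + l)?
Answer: -36869221699843/48656458 ≈ -7.5775e+5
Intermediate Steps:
m(I, Y) = (51 + Y)/(-641 + I) (m(I, Y) = (Y + 51)/(I - 641) = (51 + Y)/(-641 + I))
-403694/126053 + w(683)/m(14, -2 + 337) = -403694/126053 + 683²/(((51 + (-2 + 337))/(-641 + 14))) = -403694*1/126053 + 466489/(((51 + 335)/(-627))) = -403694/126053 + 466489/((-1/627*386)) = -403694/126053 + 466489/(-386/627) = -403694/126053 + 466489*(-627/386) = -403694/126053 - 292488603/386 = -36869221699843/48656458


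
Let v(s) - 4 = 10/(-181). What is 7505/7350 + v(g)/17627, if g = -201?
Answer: 4789970567/4690015890 ≈ 1.0213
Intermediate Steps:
v(s) = 714/181 (v(s) = 4 + 10/(-181) = 4 + 10*(-1/181) = 4 - 10/181 = 714/181)
7505/7350 + v(g)/17627 = 7505/7350 + (714/181)/17627 = 7505*(1/7350) + (714/181)*(1/17627) = 1501/1470 + 714/3190487 = 4789970567/4690015890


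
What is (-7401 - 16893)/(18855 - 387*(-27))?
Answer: -4049/4884 ≈ -0.82903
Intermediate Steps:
(-7401 - 16893)/(18855 - 387*(-27)) = -24294/(18855 + 10449) = -24294/29304 = -24294*1/29304 = -4049/4884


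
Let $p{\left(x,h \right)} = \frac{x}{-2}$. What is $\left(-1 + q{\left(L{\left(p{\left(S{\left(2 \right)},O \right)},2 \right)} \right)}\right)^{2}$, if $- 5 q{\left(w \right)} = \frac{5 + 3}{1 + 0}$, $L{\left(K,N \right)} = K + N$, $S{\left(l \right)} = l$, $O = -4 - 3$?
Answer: $\frac{169}{25} \approx 6.76$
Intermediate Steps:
$O = -7$
$p{\left(x,h \right)} = - \frac{x}{2}$ ($p{\left(x,h \right)} = x \left(- \frac{1}{2}\right) = - \frac{x}{2}$)
$q{\left(w \right)} = - \frac{8}{5}$ ($q{\left(w \right)} = - \frac{\left(5 + 3\right) \frac{1}{1 + 0}}{5} = - \frac{8 \cdot 1^{-1}}{5} = - \frac{8 \cdot 1}{5} = \left(- \frac{1}{5}\right) 8 = - \frac{8}{5}$)
$\left(-1 + q{\left(L{\left(p{\left(S{\left(2 \right)},O \right)},2 \right)} \right)}\right)^{2} = \left(-1 - \frac{8}{5}\right)^{2} = \left(- \frac{13}{5}\right)^{2} = \frac{169}{25}$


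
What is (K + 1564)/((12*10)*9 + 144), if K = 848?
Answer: 67/34 ≈ 1.9706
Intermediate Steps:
(K + 1564)/((12*10)*9 + 144) = (848 + 1564)/((12*10)*9 + 144) = 2412/(120*9 + 144) = 2412/(1080 + 144) = 2412/1224 = 2412*(1/1224) = 67/34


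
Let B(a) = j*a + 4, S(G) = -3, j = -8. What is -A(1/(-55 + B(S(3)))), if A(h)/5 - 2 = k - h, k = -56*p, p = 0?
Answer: -275/27 ≈ -10.185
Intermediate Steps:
k = 0 (k = -56*0 = 0)
B(a) = 4 - 8*a (B(a) = -8*a + 4 = 4 - 8*a)
A(h) = 10 - 5*h (A(h) = 10 + 5*(0 - h) = 10 + 5*(-h) = 10 - 5*h)
-A(1/(-55 + B(S(3)))) = -(10 - 5/(-55 + (4 - 8*(-3)))) = -(10 - 5/(-55 + (4 + 24))) = -(10 - 5/(-55 + 28)) = -(10 - 5/(-27)) = -(10 - 5*(-1/27)) = -(10 + 5/27) = -1*275/27 = -275/27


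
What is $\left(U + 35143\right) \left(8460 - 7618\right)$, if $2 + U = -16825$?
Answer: $15422072$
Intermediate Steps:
$U = -16827$ ($U = -2 - 16825 = -16827$)
$\left(U + 35143\right) \left(8460 - 7618\right) = \left(-16827 + 35143\right) \left(8460 - 7618\right) = 18316 \cdot 842 = 15422072$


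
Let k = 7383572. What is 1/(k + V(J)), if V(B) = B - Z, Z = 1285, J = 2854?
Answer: 1/7385141 ≈ 1.3541e-7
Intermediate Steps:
V(B) = -1285 + B (V(B) = B - 1*1285 = B - 1285 = -1285 + B)
1/(k + V(J)) = 1/(7383572 + (-1285 + 2854)) = 1/(7383572 + 1569) = 1/7385141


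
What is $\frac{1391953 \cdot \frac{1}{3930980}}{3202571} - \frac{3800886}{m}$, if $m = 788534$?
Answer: $- \frac{23925137329850330489}{4963522892295257860} \approx -4.8202$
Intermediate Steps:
$\frac{1391953 \cdot \frac{1}{3930980}}{3202571} - \frac{3800886}{m} = \frac{1391953 \cdot \frac{1}{3930980}}{3202571} - \frac{3800886}{788534} = 1391953 \cdot \frac{1}{3930980} \cdot \frac{1}{3202571} - \frac{1900443}{394267} = \frac{1391953}{3930980} \cdot \frac{1}{3202571} - \frac{1900443}{394267} = \frac{1391953}{12589242549580} - \frac{1900443}{394267} = - \frac{23925137329850330489}{4963522892295257860}$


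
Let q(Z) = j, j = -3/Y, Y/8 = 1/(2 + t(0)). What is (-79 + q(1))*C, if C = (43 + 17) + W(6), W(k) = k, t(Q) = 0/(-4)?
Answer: -10527/2 ≈ -5263.5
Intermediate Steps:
t(Q) = 0 (t(Q) = 0*(-¼) = 0)
Y = 4 (Y = 8/(2 + 0) = 8/2 = 8*(½) = 4)
j = -¾ (j = -3/4 = -3*¼ = -¾ ≈ -0.75000)
q(Z) = -¾
C = 66 (C = (43 + 17) + 6 = 60 + 6 = 66)
(-79 + q(1))*C = (-79 - ¾)*66 = -319/4*66 = -10527/2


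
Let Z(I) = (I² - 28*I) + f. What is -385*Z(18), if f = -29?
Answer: 80465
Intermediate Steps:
Z(I) = -29 + I² - 28*I (Z(I) = (I² - 28*I) - 29 = -29 + I² - 28*I)
-385*Z(18) = -385*(-29 + 18² - 28*18) = -385*(-29 + 324 - 504) = -385*(-209) = 80465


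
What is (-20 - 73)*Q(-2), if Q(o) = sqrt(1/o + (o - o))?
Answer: -93*I*sqrt(2)/2 ≈ -65.761*I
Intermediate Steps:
Q(o) = sqrt(1/o) (Q(o) = sqrt(1/o + 0) = sqrt(1/o))
(-20 - 73)*Q(-2) = (-20 - 73)*sqrt(1/(-2)) = -93*I*sqrt(2)/2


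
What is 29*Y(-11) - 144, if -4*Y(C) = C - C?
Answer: -144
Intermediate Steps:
Y(C) = 0 (Y(C) = -(C - C)/4 = -¼*0 = 0)
29*Y(-11) - 144 = 29*0 - 144 = 0 - 144 = -144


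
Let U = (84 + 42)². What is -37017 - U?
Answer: -52893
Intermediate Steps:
U = 15876 (U = 126² = 15876)
-37017 - U = -37017 - 1*15876 = -37017 - 15876 = -52893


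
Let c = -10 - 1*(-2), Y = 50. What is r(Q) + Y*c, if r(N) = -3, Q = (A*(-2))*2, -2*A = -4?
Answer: -403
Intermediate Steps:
A = 2 (A = -½*(-4) = 2)
Q = -8 (Q = (2*(-2))*2 = -4*2 = -8)
c = -8 (c = -10 + 2 = -8)
r(Q) + Y*c = -3 + 50*(-8) = -3 - 400 = -403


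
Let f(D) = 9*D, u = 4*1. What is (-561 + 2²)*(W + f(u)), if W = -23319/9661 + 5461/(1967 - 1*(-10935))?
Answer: -2361212663075/124646222 ≈ -18943.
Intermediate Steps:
u = 4
W = -248103017/124646222 (W = -23319*1/9661 + 5461/(1967 + 10935) = -23319/9661 + 5461/12902 = -248103017/124646222 ≈ -1.9905)
(-561 + 2²)*(W + f(u)) = (-561 + 2²)*(-248103017/124646222 + 9*4) = (-561 + 4)*(-248103017/124646222 + 36) = -557*4239160975/124646222 = -2361212663075/124646222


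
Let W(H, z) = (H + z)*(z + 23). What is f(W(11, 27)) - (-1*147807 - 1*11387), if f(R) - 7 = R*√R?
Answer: 159201 + 19000*√19 ≈ 2.4202e+5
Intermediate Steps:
W(H, z) = (23 + z)*(H + z) (W(H, z) = (H + z)*(23 + z) = (23 + z)*(H + z))
f(R) = 7 + R^(3/2) (f(R) = 7 + R*√R = 7 + R^(3/2))
f(W(11, 27)) - (-1*147807 - 1*11387) = (7 + (27² + 23*11 + 23*27 + 11*27)^(3/2)) - (-1*147807 - 1*11387) = (7 + (729 + 253 + 621 + 297)^(3/2)) - (-147807 - 11387) = (7 + 1900^(3/2)) - 1*(-159194) = (7 + 19000*√19) + 159194 = 159201 + 19000*√19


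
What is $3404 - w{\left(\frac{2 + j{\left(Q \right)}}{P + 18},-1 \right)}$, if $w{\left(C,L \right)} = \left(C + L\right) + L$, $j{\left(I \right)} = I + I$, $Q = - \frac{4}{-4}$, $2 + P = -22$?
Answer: $\frac{10220}{3} \approx 3406.7$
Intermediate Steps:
$P = -24$ ($P = -2 - 22 = -24$)
$Q = 1$ ($Q = \left(-4\right) \left(- \frac{1}{4}\right) = 1$)
$j{\left(I \right)} = 2 I$
$w{\left(C,L \right)} = C + 2 L$
$3404 - w{\left(\frac{2 + j{\left(Q \right)}}{P + 18},-1 \right)} = 3404 - \left(\frac{2 + 2 \cdot 1}{-24 + 18} + 2 \left(-1\right)\right) = 3404 - \left(\frac{2 + 2}{-6} - 2\right) = 3404 - \left(4 \left(- \frac{1}{6}\right) - 2\right) = 3404 - \left(- \frac{2}{3} - 2\right) = 3404 - - \frac{8}{3} = 3404 + \frac{8}{3} = \frac{10220}{3}$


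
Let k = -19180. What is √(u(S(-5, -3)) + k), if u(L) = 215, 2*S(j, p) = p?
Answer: I*√18965 ≈ 137.71*I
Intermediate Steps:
S(j, p) = p/2
√(u(S(-5, -3)) + k) = √(215 - 19180) = √(-18965) = I*√18965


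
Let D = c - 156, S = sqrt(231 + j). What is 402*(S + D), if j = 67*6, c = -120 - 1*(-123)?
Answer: -61506 + 402*sqrt(633) ≈ -51392.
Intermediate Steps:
c = 3 (c = -120 + 123 = 3)
j = 402
S = sqrt(633) (S = sqrt(231 + 402) = sqrt(633) ≈ 25.159)
D = -153 (D = 3 - 156 = -153)
402*(S + D) = 402*(sqrt(633) - 153) = 402*(-153 + sqrt(633)) = -61506 + 402*sqrt(633)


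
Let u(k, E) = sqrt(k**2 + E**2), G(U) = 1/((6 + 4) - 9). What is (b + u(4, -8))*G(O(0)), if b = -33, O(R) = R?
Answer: -33 + 4*sqrt(5) ≈ -24.056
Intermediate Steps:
G(U) = 1 (G(U) = 1/(10 - 9) = 1/1 = 1)
u(k, E) = sqrt(E**2 + k**2)
(b + u(4, -8))*G(O(0)) = (-33 + sqrt((-8)**2 + 4**2))*1 = (-33 + sqrt(64 + 16))*1 = (-33 + sqrt(80))*1 = (-33 + 4*sqrt(5))*1 = -33 + 4*sqrt(5)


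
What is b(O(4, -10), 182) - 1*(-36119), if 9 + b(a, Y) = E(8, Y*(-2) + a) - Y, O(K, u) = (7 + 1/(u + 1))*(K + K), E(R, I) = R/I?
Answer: 24969942/695 ≈ 35928.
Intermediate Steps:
O(K, u) = 2*K*(7 + 1/(1 + u)) (O(K, u) = (7 + 1/(1 + u))*(2*K) = 2*K*(7 + 1/(1 + u)))
b(a, Y) = -9 - Y + 8/(a - 2*Y) (b(a, Y) = -9 + (8/(Y*(-2) + a) - Y) = -9 + (8/(-2*Y + a) - Y) = -9 + (8/(a - 2*Y) - Y) = -9 + (-Y + 8/(a - 2*Y)) = -9 - Y + 8/(a - 2*Y))
b(O(4, -10), 182) - 1*(-36119) = (-8 + (-9 - 1*182)*(-2*4*(8 + 7*(-10))/(1 - 10) + 2*182))/(-2*4*(8 + 7*(-10))/(1 - 10) + 2*182) - 1*(-36119) = (-8 + (-9 - 182)*(-2*4*(8 - 70)/(-9) + 364))/(-2*4*(8 - 70)/(-9) + 364) + 36119 = (-8 - 191*(-2*4*(-1)*(-62)/9 + 364))/(-2*4*(-1)*(-62)/9 + 364) + 36119 = (-8 - 191*(-1*496/9 + 364))/(-1*496/9 + 364) + 36119 = (-8 - 191*(-496/9 + 364))/(-496/9 + 364) + 36119 = (-8 - 191*2780/9)/(2780/9) + 36119 = 9*(-8 - 530980/9)/2780 + 36119 = (9/2780)*(-531052/9) + 36119 = -132763/695 + 36119 = 24969942/695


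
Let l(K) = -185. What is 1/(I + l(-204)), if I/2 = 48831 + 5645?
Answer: 1/108767 ≈ 9.1940e-6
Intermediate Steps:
I = 108952 (I = 2*(48831 + 5645) = 2*54476 = 108952)
1/(I + l(-204)) = 1/(108952 - 185) = 1/108767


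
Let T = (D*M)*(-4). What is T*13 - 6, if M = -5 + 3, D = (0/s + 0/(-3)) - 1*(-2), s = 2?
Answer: 202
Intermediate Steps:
D = 2 (D = (0/2 + 0/(-3)) - 1*(-2) = (0*(½) + 0*(-⅓)) + 2 = (0 + 0) + 2 = 0 + 2 = 2)
M = -2
T = 16 (T = (2*(-2))*(-4) = -4*(-4) = 16)
T*13 - 6 = 16*13 - 6 = 208 - 6 = 202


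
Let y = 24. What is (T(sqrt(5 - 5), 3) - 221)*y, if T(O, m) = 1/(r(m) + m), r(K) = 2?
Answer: -26496/5 ≈ -5299.2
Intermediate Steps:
T(O, m) = 1/(2 + m)
(T(sqrt(5 - 5), 3) - 221)*y = (1/(2 + 3) - 221)*24 = (1/5 - 221)*24 = -1104/5*24 = -26496/5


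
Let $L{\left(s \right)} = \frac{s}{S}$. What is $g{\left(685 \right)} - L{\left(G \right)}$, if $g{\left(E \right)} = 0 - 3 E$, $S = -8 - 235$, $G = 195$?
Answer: $- \frac{166390}{81} \approx -2054.2$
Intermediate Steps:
$S = -243$ ($S = -8 - 235 = -243$)
$L{\left(s \right)} = - \frac{s}{243}$ ($L{\left(s \right)} = \frac{s}{-243} = s \left(- \frac{1}{243}\right) = - \frac{s}{243}$)
$g{\left(E \right)} = - 3 E$
$g{\left(685 \right)} - L{\left(G \right)} = \left(-3\right) 685 - \left(- \frac{1}{243}\right) 195 = -2055 - - \frac{65}{81} = -2055 + \frac{65}{81} = - \frac{166390}{81}$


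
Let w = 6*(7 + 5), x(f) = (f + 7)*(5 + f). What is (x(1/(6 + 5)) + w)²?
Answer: 171086400/14641 ≈ 11685.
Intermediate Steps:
x(f) = (5 + f)*(7 + f) (x(f) = (7 + f)*(5 + f) = (5 + f)*(7 + f))
w = 72 (w = 6*12 = 72)
(x(1/(6 + 5)) + w)² = ((35 + (1/(6 + 5))² + 12/(6 + 5)) + 72)² = ((35 + (1/11)² + 12/11) + 72)² = ((35 + (1/11)² + 12*(1/11)) + 72)² = ((35 + 1/121 + 12/11) + 72)² = (4368/121 + 72)² = (13080/121)² = 171086400/14641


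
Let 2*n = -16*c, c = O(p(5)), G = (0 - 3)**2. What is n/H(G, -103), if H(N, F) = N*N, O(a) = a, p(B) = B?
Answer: -40/81 ≈ -0.49383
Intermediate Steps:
G = 9 (G = (-3)**2 = 9)
c = 5
H(N, F) = N**2
n = -40 (n = (-16*5)/2 = (1/2)*(-80) = -40)
n/H(G, -103) = -40/(9**2) = -40/81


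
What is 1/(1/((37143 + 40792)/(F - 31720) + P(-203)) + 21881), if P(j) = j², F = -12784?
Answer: 1833887401/40127290265785 ≈ 4.5702e-5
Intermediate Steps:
1/(1/((37143 + 40792)/(F - 31720) + P(-203)) + 21881) = 1/(1/((37143 + 40792)/(-12784 - 31720) + (-203)²) + 21881) = 1/(1/(77935/(-44504) + 41209) + 21881) = 1/(1/(77935*(-1/44504) + 41209) + 21881) = 1/(1/(-77935/44504 + 41209) + 21881) = 1/(1/(1833887401/44504) + 21881) = 1/(44504/1833887401 + 21881) = 1/(40127290265785/1833887401) = 1833887401/40127290265785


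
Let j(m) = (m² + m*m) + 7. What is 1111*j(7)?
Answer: 116655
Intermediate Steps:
j(m) = 7 + 2*m² (j(m) = (m² + m²) + 7 = 2*m² + 7 = 7 + 2*m²)
1111*j(7) = 1111*(7 + 2*7²) = 1111*(7 + 2*49) = 1111*(7 + 98) = 1111*105 = 116655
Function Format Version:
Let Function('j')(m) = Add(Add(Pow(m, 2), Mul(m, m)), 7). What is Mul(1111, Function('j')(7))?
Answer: 116655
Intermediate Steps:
Function('j')(m) = Add(7, Mul(2, Pow(m, 2))) (Function('j')(m) = Add(Add(Pow(m, 2), Pow(m, 2)), 7) = Add(Mul(2, Pow(m, 2)), 7) = Add(7, Mul(2, Pow(m, 2))))
Mul(1111, Function('j')(7)) = Mul(1111, Add(7, Mul(2, Pow(7, 2)))) = Mul(1111, Add(7, Mul(2, 49))) = Mul(1111, Add(7, 98)) = Mul(1111, 105) = 116655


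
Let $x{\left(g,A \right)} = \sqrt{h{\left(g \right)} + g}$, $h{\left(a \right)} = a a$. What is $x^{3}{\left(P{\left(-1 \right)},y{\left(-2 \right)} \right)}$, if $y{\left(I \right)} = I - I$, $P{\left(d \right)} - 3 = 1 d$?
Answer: $6 \sqrt{6} \approx 14.697$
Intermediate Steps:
$h{\left(a \right)} = a^{2}$
$P{\left(d \right)} = 3 + d$ ($P{\left(d \right)} = 3 + 1 d = 3 + d$)
$y{\left(I \right)} = 0$
$x{\left(g,A \right)} = \sqrt{g + g^{2}}$ ($x{\left(g,A \right)} = \sqrt{g^{2} + g} = \sqrt{g + g^{2}}$)
$x^{3}{\left(P{\left(-1 \right)},y{\left(-2 \right)} \right)} = \left(\sqrt{\left(3 - 1\right) \left(1 + \left(3 - 1\right)\right)}\right)^{3} = \left(\sqrt{2 \left(1 + 2\right)}\right)^{3} = \left(\sqrt{2 \cdot 3}\right)^{3} = \left(\sqrt{6}\right)^{3} = 6 \sqrt{6}$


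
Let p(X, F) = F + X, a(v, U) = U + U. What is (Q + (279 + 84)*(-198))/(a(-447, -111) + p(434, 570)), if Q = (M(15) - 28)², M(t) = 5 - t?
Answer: -35215/391 ≈ -90.064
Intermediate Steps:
a(v, U) = 2*U
Q = 1444 (Q = ((5 - 1*15) - 28)² = ((5 - 15) - 28)² = (-10 - 28)² = (-38)² = 1444)
(Q + (279 + 84)*(-198))/(a(-447, -111) + p(434, 570)) = (1444 + (279 + 84)*(-198))/(2*(-111) + (570 + 434)) = (1444 + 363*(-198))/(-222 + 1004) = (1444 - 71874)/782 = -70430*1/782 = -35215/391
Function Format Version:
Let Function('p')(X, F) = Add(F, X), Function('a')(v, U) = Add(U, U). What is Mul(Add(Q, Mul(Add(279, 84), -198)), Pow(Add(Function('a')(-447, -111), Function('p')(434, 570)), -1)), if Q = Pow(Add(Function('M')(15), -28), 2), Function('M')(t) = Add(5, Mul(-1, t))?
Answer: Rational(-35215, 391) ≈ -90.064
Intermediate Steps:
Function('a')(v, U) = Mul(2, U)
Q = 1444 (Q = Pow(Add(Add(5, Mul(-1, 15)), -28), 2) = Pow(Add(Add(5, -15), -28), 2) = Pow(Add(-10, -28), 2) = Pow(-38, 2) = 1444)
Mul(Add(Q, Mul(Add(279, 84), -198)), Pow(Add(Function('a')(-447, -111), Function('p')(434, 570)), -1)) = Mul(Add(1444, Mul(Add(279, 84), -198)), Pow(Add(Mul(2, -111), Add(570, 434)), -1)) = Mul(Add(1444, Mul(363, -198)), Pow(Add(-222, 1004), -1)) = Mul(Add(1444, -71874), Pow(782, -1)) = Mul(-70430, Rational(1, 782)) = Rational(-35215, 391)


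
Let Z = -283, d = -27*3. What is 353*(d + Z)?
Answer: -128492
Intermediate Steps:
d = -81
353*(d + Z) = 353*(-81 - 283) = 353*(-364) = -128492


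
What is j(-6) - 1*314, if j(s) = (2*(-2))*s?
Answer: -290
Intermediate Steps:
j(s) = -4*s
j(-6) - 1*314 = -4*(-6) - 1*314 = 24 - 314 = -290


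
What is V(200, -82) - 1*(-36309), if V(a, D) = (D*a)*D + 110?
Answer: 1381219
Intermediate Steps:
V(a, D) = 110 + a*D**2 (V(a, D) = a*D**2 + 110 = 110 + a*D**2)
V(200, -82) - 1*(-36309) = (110 + 200*(-82)**2) - 1*(-36309) = (110 + 200*6724) + 36309 = (110 + 1344800) + 36309 = 1344910 + 36309 = 1381219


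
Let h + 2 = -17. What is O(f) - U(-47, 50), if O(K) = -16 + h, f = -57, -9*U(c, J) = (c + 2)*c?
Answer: 200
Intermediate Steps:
h = -19 (h = -2 - 17 = -19)
U(c, J) = -c*(2 + c)/9 (U(c, J) = -(c + 2)*c/9 = -(2 + c)*c/9 = -c*(2 + c)/9)
O(K) = -35 (O(K) = -16 - 19 = -35)
O(f) - U(-47, 50) = -35 - (-1)*(-47)*(2 - 47)/9 = -35 - (-1)*(-47)*(-45)/9 = -35 - 1*(-235) = -35 + 235 = 200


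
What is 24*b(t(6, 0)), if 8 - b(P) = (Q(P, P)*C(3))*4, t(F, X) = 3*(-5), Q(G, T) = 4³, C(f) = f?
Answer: -18240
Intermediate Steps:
Q(G, T) = 64
t(F, X) = -15
b(P) = -760 (b(P) = 8 - 64*3*4 = 8 - 192*4 = 8 - 1*768 = 8 - 768 = -760)
24*b(t(6, 0)) = 24*(-760) = -18240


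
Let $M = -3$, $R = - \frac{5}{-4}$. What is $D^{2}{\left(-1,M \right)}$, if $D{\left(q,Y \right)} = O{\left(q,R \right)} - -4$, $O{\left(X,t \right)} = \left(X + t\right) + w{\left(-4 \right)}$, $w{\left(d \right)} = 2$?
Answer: $\frac{625}{16} \approx 39.063$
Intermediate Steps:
$R = \frac{5}{4}$ ($R = \left(-5\right) \left(- \frac{1}{4}\right) = \frac{5}{4} \approx 1.25$)
$O{\left(X,t \right)} = 2 + X + t$ ($O{\left(X,t \right)} = \left(X + t\right) + 2 = 2 + X + t$)
$D{\left(q,Y \right)} = \frac{29}{4} + q$ ($D{\left(q,Y \right)} = \left(2 + q + \frac{5}{4}\right) - -4 = \left(\frac{13}{4} + q\right) + 4 = \frac{29}{4} + q$)
$D^{2}{\left(-1,M \right)} = \left(\frac{29}{4} - 1\right)^{2} = \left(\frac{25}{4}\right)^{2} = \frac{625}{16}$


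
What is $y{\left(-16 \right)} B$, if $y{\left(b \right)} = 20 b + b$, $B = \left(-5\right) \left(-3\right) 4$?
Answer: $-20160$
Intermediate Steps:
$B = 60$ ($B = 15 \cdot 4 = 60$)
$y{\left(b \right)} = 21 b$
$y{\left(-16 \right)} B = 21 \left(-16\right) 60 = \left(-336\right) 60 = -20160$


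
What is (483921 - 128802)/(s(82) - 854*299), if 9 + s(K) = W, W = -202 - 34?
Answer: -118373/85197 ≈ -1.3894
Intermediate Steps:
W = -236
s(K) = -245 (s(K) = -9 - 236 = -245)
(483921 - 128802)/(s(82) - 854*299) = (483921 - 128802)/(-245 - 854*299) = 355119/(-245 - 255346) = 355119/(-255591) = 355119*(-1/255591) = -118373/85197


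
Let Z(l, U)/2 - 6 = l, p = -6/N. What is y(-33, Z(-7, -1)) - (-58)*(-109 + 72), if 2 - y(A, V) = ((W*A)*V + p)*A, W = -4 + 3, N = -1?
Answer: -4124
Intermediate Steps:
W = -1
p = 6 (p = -6/(-1) = -6*(-1) = 6)
Z(l, U) = 12 + 2*l
y(A, V) = 2 - A*(6 - A*V) (y(A, V) = 2 - ((-A)*V + 6)*A = 2 - (-A*V + 6)*A = 2 - (6 - A*V)*A = 2 - A*(6 - A*V))
y(-33, Z(-7, -1)) - (-58)*(-109 + 72) = (2 - 6*(-33) + (12 + 2*(-7))*(-33)²) - (-58)*(-109 + 72) = (2 + 198 + (12 - 14)*1089) - (-58)*(-37) = (2 + 198 - 2*1089) - 1*2146 = (2 + 198 - 2178) - 2146 = -1978 - 2146 = -4124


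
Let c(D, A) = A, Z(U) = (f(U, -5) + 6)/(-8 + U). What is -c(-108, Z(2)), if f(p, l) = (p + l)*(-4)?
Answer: 3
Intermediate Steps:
f(p, l) = -4*l - 4*p (f(p, l) = (l + p)*(-4) = -4*l - 4*p)
Z(U) = (26 - 4*U)/(-8 + U) (Z(U) = ((-4*(-5) - 4*U) + 6)/(-8 + U) = ((20 - 4*U) + 6)/(-8 + U) = (26 - 4*U)/(-8 + U))
-c(-108, Z(2)) = -2*(13 - 2*2)/(-8 + 2) = -2*(13 - 4)/(-6) = -2*(-1)*9/6 = -1*(-3) = 3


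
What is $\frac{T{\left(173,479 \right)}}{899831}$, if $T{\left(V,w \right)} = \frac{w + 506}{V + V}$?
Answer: $\frac{985}{311341526} \approx 3.1637 \cdot 10^{-6}$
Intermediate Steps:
$T{\left(V,w \right)} = \frac{506 + w}{2 V}$
$\frac{T{\left(173,479 \right)}}{899831} = \frac{\frac{1}{2} \cdot \frac{1}{173} \left(506 + 479\right)}{899831} = \frac{1}{2} \cdot \frac{1}{173} \cdot 985 \cdot \frac{1}{899831} = \frac{985}{346} \cdot \frac{1}{899831} = \frac{985}{311341526}$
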